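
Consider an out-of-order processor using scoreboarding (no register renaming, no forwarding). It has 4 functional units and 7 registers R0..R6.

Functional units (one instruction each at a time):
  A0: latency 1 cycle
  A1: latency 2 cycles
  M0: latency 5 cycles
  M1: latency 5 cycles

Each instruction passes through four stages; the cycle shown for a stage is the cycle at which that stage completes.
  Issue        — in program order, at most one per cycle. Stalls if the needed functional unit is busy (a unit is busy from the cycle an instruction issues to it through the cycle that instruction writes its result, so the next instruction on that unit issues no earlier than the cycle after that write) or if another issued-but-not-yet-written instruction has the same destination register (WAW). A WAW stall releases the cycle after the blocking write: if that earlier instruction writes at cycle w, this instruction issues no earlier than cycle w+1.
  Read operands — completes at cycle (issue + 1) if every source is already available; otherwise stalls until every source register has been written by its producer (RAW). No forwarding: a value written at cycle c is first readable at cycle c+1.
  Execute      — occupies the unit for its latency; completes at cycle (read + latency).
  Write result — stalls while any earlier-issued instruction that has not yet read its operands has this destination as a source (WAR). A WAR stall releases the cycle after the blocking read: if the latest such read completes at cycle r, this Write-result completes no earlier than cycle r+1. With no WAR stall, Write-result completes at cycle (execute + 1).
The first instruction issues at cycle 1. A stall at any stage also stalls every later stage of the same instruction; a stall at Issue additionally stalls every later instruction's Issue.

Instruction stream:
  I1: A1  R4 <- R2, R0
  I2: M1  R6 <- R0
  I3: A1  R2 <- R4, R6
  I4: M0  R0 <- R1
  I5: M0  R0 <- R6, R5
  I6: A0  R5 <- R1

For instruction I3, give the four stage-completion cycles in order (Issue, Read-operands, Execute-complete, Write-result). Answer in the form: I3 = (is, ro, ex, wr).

I1: IS=1 RO=2 EX=4 WR=5
I2: IS=2 RO=3 EX=8 WR=9
I3: IS=6 RO=10 EX=12 WR=13  [struct: A1 busy until I1 writes@5; RAW R6: wait I2 write@9]
I4: IS=7 RO=8 EX=13 WR=14
I5: IS=15 RO=16 EX=21 WR=22  [struct: M0 busy until I4 writes@14]
I6: IS=16 RO=17 EX=18 WR=19

I3 = (6, 10, 12, 13)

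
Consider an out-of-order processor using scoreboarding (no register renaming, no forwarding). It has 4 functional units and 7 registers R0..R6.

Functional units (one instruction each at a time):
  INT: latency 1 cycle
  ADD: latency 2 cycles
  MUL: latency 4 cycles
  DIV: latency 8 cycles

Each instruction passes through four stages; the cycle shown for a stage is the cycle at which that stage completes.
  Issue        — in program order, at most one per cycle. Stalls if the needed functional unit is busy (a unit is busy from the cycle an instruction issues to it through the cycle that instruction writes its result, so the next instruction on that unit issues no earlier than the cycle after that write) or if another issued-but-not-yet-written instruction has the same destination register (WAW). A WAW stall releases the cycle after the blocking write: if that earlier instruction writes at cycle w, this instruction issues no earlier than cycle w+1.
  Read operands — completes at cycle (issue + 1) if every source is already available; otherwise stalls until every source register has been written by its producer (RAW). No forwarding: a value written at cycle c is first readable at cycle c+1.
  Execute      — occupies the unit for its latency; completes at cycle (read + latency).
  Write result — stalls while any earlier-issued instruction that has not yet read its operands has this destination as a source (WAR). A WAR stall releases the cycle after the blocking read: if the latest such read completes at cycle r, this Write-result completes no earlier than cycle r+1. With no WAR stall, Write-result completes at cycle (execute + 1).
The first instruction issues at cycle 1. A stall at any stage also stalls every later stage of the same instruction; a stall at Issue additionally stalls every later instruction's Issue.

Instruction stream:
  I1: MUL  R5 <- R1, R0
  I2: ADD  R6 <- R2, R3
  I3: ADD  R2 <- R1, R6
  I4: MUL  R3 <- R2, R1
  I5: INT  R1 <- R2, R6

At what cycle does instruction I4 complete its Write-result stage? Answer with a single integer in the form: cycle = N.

cycle 1: I1 dispatched to MUL
cycle 2: I1 operands ready | I2 dispatched to ADD
cycle 3: I2 operands ready
cycle 5: I2 complete
cycle 6: I1 complete | R6←I2
cycle 7: R5←I1 | I3 dispatched to ADD
cycle 8: I3 operands ready | I4 dispatched to MUL
cycle 9: I5 dispatched to INT
cycle 10: I3 complete
cycle 11: R2←I3
cycle 12: I4 operands ready | I5 operands ready
cycle 13: I5 complete
cycle 14: R1←I5
cycle 16: I4 complete
cycle 17: R3←I4

cycle = 17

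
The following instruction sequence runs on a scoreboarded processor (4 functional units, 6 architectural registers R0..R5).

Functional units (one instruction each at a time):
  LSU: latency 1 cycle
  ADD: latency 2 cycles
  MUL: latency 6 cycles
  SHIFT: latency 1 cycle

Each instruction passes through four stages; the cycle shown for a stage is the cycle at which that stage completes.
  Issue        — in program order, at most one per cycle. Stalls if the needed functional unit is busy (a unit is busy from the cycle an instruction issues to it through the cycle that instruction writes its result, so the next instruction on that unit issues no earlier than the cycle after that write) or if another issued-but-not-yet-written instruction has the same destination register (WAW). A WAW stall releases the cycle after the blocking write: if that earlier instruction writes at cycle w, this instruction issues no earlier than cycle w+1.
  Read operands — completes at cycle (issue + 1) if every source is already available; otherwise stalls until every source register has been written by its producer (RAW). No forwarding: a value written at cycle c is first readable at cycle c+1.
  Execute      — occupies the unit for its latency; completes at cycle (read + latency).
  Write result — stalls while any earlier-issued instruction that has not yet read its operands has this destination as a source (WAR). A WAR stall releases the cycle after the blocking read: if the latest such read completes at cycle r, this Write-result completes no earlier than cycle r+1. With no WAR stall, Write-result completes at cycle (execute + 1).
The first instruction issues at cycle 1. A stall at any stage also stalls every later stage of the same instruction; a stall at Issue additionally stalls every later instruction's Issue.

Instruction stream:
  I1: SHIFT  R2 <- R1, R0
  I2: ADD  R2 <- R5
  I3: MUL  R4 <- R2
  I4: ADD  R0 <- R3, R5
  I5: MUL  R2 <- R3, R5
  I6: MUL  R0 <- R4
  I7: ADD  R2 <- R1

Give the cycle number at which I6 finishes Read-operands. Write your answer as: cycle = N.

I1  is:1  ro:2  ex:3  wr:4
I2  is:5  ro:6  ex:8  wr:9  — WAW R2: wait I1 write@4
I3  is:6  ro:10  ex:16  wr:17  — RAW R2: wait I2 write@9
I4  is:10  ro:11  ex:13  wr:14  — struct: ADD busy until I2 writes@9
I5  is:18  ro:19  ex:25  wr:26  — struct: MUL busy until I3 writes@17
I6  is:27  ro:28  ex:34  wr:35  — struct: MUL busy until I5 writes@26
I7  is:28  ro:29  ex:31  wr:32

cycle = 28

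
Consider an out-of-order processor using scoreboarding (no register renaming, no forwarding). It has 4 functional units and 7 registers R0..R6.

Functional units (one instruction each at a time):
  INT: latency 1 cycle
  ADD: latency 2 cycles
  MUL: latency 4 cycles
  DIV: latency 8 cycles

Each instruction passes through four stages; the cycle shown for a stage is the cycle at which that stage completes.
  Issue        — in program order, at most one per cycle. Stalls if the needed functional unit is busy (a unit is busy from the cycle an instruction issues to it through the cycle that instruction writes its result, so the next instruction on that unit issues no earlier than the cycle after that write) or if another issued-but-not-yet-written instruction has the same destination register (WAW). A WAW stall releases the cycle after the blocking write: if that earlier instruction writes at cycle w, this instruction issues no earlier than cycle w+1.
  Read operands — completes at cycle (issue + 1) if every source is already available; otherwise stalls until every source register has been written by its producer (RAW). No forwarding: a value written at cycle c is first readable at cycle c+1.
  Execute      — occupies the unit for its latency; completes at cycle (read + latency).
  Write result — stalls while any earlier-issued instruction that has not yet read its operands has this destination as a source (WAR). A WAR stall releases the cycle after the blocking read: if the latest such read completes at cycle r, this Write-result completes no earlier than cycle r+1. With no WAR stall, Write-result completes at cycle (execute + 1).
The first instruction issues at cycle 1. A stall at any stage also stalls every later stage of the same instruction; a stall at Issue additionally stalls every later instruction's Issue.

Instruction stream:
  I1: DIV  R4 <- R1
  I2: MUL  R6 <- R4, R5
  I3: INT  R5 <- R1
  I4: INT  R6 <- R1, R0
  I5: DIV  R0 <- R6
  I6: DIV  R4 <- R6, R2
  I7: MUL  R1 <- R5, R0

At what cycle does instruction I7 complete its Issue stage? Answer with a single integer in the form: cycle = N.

[1] issue I1 (DIV)
[2] I1 read-ops; issue I2 (MUL)
[3] issue I3 (INT)
[4] I3 read-ops
[5] I3 finished on INT
[10] I1 finished on DIV
[11] I1→R4
[12] I2 read-ops
[13] I3→R5
[16] I2 finished on MUL
[17] I2→R6
[18] issue I4 (INT)
[19] I4 read-ops; issue I5 (DIV)
[20] I4 finished on INT
[21] I4→R6
[22] I5 read-ops
[30] I5 finished on DIV
[31] I5→R0
[32] issue I6 (DIV)
[33] I6 read-ops; issue I7 (MUL)
[34] I7 read-ops
[38] I7 finished on MUL
[39] I7→R1
[41] I6 finished on DIV
[42] I6→R4

cycle = 33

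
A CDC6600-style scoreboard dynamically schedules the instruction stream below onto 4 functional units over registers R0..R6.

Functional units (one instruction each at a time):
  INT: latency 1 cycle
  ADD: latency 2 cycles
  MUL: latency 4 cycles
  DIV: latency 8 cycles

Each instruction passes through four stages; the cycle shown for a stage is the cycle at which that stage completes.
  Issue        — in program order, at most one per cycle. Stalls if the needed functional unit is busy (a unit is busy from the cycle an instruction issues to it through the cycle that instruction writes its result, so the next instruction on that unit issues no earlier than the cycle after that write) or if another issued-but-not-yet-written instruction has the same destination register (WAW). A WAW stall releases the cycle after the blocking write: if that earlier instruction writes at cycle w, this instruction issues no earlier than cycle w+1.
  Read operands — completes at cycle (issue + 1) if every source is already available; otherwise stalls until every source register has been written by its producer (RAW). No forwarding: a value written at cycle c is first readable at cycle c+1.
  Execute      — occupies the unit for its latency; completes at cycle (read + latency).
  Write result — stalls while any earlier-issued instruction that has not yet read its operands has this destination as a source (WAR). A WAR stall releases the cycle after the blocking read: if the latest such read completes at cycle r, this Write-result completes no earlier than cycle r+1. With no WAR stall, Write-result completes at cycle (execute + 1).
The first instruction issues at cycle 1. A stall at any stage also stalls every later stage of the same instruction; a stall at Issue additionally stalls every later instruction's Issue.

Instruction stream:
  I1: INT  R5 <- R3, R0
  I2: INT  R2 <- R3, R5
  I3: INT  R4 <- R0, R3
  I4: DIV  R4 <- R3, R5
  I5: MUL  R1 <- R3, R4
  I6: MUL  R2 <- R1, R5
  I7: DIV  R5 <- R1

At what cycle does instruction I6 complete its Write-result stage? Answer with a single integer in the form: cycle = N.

cycle = 36

cycle 1: issue I1 (INT)
cycle 2: I1 read-ops
cycle 3: I1 finished on INT
cycle 4: I1→R5
cycle 5: issue I2 (INT)
cycle 6: I2 read-ops
cycle 7: I2 finished on INT
cycle 8: I2→R2
cycle 9: issue I3 (INT)
cycle 10: I3 read-ops
cycle 11: I3 finished on INT
cycle 12: I3→R4
cycle 13: issue I4 (DIV)
cycle 14: I4 read-ops · issue I5 (MUL)
cycle 22: I4 finished on DIV
cycle 23: I4→R4
cycle 24: I5 read-ops
cycle 28: I5 finished on MUL
cycle 29: I5→R1
cycle 30: issue I6 (MUL)
cycle 31: I6 read-ops · issue I7 (DIV)
cycle 32: I7 read-ops
cycle 35: I6 finished on MUL
cycle 36: I6→R2
cycle 40: I7 finished on DIV
cycle 41: I7→R5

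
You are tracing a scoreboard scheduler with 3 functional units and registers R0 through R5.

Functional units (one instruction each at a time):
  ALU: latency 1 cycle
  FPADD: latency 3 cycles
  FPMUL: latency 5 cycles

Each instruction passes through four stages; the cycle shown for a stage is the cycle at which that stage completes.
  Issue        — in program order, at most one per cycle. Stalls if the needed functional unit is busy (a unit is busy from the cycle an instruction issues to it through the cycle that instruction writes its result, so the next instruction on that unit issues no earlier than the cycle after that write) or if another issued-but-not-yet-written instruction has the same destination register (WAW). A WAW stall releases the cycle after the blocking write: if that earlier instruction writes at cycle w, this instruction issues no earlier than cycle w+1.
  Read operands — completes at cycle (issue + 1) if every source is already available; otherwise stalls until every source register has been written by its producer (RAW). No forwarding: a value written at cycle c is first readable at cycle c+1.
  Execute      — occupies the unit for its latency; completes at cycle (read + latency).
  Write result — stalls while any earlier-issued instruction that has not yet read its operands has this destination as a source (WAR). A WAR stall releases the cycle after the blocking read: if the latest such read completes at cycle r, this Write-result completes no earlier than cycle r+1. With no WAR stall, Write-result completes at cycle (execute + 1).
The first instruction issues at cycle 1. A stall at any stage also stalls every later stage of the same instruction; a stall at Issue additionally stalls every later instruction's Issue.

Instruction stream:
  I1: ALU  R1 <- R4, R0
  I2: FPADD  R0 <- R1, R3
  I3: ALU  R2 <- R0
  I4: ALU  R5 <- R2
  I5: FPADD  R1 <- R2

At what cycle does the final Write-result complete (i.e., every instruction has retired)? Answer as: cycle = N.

  I1 | 1 | 2 | 3 | 4
  I2 | 2 | 5 | 8 | 9   RAW R1: wait I1 write@4
  I3 | 5 | 10 | 11 | 12   struct: ALU busy until I1 writes@4 · RAW R0: wait I2 write@9
  I4 | 13 | 14 | 15 | 16   struct: ALU busy until I3 writes@12
  I5 | 14 | 15 | 18 | 19

cycle = 19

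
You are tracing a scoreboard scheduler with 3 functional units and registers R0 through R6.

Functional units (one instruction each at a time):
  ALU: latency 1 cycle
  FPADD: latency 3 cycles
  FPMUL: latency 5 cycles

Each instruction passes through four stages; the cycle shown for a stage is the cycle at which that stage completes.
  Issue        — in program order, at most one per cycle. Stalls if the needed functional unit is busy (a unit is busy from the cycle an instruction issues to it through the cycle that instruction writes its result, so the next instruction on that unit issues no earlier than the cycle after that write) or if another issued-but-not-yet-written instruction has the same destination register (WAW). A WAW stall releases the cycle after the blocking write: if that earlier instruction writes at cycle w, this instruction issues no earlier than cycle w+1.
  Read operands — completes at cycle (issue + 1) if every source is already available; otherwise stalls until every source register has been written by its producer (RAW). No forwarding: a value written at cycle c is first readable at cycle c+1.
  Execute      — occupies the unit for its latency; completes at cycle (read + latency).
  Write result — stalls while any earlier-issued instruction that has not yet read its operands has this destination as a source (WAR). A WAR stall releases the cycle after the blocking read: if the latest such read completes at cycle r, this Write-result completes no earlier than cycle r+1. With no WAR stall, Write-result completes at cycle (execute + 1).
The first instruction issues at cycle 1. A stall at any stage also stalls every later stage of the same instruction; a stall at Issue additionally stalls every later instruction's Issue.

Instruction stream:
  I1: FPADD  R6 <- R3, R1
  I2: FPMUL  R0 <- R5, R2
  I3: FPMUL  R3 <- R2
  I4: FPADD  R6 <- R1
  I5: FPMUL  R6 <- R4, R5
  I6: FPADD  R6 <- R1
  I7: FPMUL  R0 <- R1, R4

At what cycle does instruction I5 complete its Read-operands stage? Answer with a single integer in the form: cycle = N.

t=1  I1 dispatched to FPADD
t=2  I1 operands ready | I2 dispatched to FPMUL
t=3  I2 operands ready
t=5  I1 complete
t=6  R6←I1
t=8  I2 complete
t=9  R0←I2
t=10  I3 dispatched to FPMUL
t=11  I3 operands ready | I4 dispatched to FPADD
t=12  I4 operands ready
t=15  I4 complete
t=16  I3 complete | R6←I4
t=17  R3←I3
t=18  I5 dispatched to FPMUL
t=19  I5 operands ready
t=24  I5 complete
t=25  R6←I5
t=26  I6 dispatched to FPADD
t=27  I6 operands ready | I7 dispatched to FPMUL
t=28  I7 operands ready
t=30  I6 complete
t=31  R6←I6
t=33  I7 complete
t=34  R0←I7

cycle = 19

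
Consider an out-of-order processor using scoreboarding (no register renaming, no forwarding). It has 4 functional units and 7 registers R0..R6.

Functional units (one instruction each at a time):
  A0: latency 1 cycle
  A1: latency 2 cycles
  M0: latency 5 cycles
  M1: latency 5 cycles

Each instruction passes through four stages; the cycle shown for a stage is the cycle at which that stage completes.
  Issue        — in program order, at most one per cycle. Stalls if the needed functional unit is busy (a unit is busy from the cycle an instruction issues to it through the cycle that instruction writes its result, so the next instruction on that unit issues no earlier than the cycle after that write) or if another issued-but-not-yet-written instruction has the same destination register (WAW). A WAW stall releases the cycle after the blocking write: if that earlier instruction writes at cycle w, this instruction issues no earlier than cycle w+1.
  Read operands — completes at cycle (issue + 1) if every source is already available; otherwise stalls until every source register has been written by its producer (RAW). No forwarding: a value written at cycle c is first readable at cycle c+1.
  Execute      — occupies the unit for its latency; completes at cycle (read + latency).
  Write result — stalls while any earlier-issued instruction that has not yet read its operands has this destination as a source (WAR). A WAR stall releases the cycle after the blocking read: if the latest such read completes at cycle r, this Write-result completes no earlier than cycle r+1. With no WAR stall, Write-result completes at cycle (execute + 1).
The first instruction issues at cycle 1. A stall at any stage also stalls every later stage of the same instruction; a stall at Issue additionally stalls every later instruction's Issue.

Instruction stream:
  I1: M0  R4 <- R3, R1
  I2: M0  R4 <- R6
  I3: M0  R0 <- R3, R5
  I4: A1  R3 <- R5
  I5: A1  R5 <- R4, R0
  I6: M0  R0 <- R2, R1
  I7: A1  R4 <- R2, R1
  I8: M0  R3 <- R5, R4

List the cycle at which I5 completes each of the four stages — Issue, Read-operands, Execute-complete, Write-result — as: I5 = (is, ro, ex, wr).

I5 = (23, 25, 27, 28)

[I1] 1/2/7/8
[I2] 9/10/15/16  (struct: M0 busy until I1 writes@8)
[I3] 17/18/23/24  (struct: M0 busy until I2 writes@16)
[I4] 18/19/21/22
[I5] 23/25/27/28  (struct: A1 busy until I4 writes@22; RAW R0: wait I3 write@24)
[I6] 25/26/31/32  (struct: M0 busy until I3 writes@24)
[I7] 29/30/32/33  (struct: A1 busy until I5 writes@28)
[I8] 33/34/39/40  (struct: M0 busy until I6 writes@32)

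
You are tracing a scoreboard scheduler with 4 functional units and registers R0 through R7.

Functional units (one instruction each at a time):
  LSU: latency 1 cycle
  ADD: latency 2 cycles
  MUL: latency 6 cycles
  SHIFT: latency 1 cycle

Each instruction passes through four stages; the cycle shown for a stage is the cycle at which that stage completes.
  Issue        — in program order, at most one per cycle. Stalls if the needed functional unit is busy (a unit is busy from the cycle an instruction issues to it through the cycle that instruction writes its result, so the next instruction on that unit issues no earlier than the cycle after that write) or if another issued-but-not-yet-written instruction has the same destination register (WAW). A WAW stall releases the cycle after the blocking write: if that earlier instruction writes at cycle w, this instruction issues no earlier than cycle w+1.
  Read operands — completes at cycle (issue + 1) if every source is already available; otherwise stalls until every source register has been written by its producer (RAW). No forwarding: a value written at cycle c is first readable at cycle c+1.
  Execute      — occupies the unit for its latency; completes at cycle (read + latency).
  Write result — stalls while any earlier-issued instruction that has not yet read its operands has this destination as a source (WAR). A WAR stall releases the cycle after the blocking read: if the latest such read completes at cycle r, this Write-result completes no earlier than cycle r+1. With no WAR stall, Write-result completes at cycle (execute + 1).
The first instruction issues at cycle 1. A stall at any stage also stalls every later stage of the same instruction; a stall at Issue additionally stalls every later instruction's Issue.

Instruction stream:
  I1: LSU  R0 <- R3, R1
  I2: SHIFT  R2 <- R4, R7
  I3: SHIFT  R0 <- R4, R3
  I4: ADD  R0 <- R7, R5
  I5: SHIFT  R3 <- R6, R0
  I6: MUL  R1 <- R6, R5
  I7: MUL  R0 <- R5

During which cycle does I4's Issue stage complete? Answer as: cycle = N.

cycle = 10

I1  is:1  ro:2  ex:3  wr:4
I2  is:2  ro:3  ex:4  wr:5
I3  is:6  ro:7  ex:8  wr:9  — struct: SHIFT busy until I2 writes@5
I4  is:10  ro:11  ex:13  wr:14  — WAW R0: wait I3 write@9
I5  is:11  ro:15  ex:16  wr:17  — RAW R0: wait I4 write@14
I6  is:12  ro:13  ex:19  wr:20
I7  is:21  ro:22  ex:28  wr:29  — struct: MUL busy until I6 writes@20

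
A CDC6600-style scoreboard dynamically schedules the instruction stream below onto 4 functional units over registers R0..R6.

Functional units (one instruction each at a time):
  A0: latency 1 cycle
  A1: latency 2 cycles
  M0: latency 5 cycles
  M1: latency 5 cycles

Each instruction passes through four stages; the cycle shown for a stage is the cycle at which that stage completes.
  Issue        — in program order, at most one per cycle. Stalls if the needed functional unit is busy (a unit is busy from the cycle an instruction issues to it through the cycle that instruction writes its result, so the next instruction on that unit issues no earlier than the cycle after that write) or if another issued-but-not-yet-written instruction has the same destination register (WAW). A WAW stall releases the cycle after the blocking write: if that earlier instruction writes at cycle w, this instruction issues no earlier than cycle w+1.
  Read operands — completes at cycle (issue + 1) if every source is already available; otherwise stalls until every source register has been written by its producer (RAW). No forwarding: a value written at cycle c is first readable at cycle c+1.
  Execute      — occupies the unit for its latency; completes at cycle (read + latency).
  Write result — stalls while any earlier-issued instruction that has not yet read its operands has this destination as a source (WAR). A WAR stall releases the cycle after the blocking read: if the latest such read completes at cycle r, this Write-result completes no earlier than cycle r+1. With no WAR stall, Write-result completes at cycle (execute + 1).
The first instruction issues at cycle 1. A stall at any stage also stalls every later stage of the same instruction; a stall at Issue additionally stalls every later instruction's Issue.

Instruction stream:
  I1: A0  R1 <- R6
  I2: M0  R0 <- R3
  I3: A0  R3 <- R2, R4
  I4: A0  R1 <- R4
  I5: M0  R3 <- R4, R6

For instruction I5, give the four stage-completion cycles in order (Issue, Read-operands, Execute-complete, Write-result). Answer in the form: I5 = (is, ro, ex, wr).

cycle 1: issue I1 (A0)
cycle 2: I1 read-ops, issue I2 (M0)
cycle 3: I1 finished on A0, I2 read-ops
cycle 4: I1→R1
cycle 5: issue I3 (A0)
cycle 6: I3 read-ops
cycle 7: I3 finished on A0
cycle 8: I2 finished on M0, I3→R3
cycle 9: I2→R0, issue I4 (A0)
cycle 10: I4 read-ops, issue I5 (M0)
cycle 11: I4 finished on A0, I5 read-ops
cycle 12: I4→R1
cycle 16: I5 finished on M0
cycle 17: I5→R3

I5 = (10, 11, 16, 17)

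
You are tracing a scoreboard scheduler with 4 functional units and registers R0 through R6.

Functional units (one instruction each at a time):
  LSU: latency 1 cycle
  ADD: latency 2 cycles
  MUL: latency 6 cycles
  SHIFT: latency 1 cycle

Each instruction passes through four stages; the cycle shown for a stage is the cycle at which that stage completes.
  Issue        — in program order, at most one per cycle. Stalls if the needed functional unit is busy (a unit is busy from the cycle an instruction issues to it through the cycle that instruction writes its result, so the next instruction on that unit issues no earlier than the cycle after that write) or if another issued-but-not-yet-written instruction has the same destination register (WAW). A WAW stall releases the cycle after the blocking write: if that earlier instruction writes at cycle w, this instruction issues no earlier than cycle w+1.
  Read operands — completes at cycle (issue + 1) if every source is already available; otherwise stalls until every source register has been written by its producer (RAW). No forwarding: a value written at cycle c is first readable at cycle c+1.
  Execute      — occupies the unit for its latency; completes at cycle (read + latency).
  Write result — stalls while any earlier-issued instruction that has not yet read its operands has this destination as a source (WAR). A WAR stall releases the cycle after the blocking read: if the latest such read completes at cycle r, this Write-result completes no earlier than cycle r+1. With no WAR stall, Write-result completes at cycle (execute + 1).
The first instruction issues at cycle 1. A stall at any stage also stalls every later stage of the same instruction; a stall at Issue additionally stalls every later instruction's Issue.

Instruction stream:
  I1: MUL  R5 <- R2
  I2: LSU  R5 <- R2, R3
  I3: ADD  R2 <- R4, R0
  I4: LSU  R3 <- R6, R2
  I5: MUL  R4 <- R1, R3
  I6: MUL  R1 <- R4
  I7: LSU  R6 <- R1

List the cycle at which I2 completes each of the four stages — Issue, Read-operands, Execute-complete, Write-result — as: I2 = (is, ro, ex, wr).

I2 = (10, 11, 12, 13)

I1  is:1  ro:2  ex:8  wr:9
I2  is:10  ro:11  ex:12  wr:13  — WAW R5: wait I1 write@9
I3  is:11  ro:12  ex:14  wr:15
I4  is:14  ro:16  ex:17  wr:18  — struct: LSU busy until I2 writes@13, RAW R2: wait I3 write@15
I5  is:15  ro:19  ex:25  wr:26  — RAW R3: wait I4 write@18
I6  is:27  ro:28  ex:34  wr:35  — struct: MUL busy until I5 writes@26
I7  is:28  ro:36  ex:37  wr:38  — RAW R1: wait I6 write@35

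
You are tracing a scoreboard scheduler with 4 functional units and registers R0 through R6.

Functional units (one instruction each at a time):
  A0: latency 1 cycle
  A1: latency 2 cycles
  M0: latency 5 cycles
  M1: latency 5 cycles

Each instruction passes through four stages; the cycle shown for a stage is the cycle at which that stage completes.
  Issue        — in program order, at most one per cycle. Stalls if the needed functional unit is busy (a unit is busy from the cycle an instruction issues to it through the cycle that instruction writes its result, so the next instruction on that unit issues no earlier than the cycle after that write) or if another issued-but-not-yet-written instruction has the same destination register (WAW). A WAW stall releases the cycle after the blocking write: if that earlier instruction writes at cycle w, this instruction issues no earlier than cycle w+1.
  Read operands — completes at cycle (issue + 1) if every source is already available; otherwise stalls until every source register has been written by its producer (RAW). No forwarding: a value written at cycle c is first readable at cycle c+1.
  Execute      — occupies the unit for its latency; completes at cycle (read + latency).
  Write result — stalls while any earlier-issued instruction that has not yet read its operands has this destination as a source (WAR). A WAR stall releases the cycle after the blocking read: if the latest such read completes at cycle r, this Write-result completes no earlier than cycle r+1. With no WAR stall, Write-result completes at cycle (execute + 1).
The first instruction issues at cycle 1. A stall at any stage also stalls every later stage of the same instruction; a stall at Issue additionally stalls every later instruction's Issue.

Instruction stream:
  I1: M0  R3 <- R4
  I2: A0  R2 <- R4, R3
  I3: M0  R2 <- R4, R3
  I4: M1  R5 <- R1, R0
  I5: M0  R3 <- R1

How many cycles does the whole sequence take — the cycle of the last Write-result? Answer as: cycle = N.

cycle = 27

[1] issue I1 (M0)
[2] I1 read-ops, issue I2 (A0)
[7] I1 finished on M0
[8] I1→R3
[9] I2 read-ops
[10] I2 finished on A0
[11] I2→R2
[12] issue I3 (M0)
[13] I3 read-ops, issue I4 (M1)
[14] I4 read-ops
[18] I3 finished on M0
[19] I3→R2, I4 finished on M1
[20] I4→R5, issue I5 (M0)
[21] I5 read-ops
[26] I5 finished on M0
[27] I5→R3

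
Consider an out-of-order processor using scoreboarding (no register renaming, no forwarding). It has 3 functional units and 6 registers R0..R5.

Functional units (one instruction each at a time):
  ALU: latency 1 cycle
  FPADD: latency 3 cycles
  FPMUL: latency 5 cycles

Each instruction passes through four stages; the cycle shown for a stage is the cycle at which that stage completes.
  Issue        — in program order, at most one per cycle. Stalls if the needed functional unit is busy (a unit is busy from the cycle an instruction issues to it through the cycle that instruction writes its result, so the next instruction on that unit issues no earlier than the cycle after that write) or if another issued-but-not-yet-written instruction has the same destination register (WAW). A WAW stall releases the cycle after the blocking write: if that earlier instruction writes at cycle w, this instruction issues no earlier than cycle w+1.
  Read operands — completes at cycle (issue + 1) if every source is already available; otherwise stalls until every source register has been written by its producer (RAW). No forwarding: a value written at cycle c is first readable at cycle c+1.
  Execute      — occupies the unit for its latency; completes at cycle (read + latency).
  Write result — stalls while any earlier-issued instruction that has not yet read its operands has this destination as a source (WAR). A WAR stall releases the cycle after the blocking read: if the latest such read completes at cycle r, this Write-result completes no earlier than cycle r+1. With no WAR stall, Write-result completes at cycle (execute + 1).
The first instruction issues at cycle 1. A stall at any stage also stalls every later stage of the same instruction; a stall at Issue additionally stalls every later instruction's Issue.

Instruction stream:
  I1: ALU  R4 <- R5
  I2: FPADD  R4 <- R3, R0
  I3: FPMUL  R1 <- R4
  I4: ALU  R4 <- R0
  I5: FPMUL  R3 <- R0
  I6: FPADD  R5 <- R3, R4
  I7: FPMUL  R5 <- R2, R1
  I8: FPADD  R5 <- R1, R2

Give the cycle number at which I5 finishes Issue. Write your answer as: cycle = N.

cycle = 18

I1  is:1  ro:2  ex:3  wr:4
I2  is:5  ro:6  ex:9  wr:10  — WAW R4: wait I1 write@4
I3  is:6  ro:11  ex:16  wr:17  — RAW R4: wait I2 write@10
I4  is:11  ro:12  ex:13  wr:14  — WAW R4: wait I2 write@10
I5  is:18  ro:19  ex:24  wr:25  — struct: FPMUL busy until I3 writes@17
I6  is:19  ro:26  ex:29  wr:30  — RAW R3: wait I5 write@25
I7  is:31  ro:32  ex:37  wr:38  — WAW R5: wait I6 write@30
I8  is:39  ro:40  ex:43  wr:44  — WAW R5: wait I7 write@38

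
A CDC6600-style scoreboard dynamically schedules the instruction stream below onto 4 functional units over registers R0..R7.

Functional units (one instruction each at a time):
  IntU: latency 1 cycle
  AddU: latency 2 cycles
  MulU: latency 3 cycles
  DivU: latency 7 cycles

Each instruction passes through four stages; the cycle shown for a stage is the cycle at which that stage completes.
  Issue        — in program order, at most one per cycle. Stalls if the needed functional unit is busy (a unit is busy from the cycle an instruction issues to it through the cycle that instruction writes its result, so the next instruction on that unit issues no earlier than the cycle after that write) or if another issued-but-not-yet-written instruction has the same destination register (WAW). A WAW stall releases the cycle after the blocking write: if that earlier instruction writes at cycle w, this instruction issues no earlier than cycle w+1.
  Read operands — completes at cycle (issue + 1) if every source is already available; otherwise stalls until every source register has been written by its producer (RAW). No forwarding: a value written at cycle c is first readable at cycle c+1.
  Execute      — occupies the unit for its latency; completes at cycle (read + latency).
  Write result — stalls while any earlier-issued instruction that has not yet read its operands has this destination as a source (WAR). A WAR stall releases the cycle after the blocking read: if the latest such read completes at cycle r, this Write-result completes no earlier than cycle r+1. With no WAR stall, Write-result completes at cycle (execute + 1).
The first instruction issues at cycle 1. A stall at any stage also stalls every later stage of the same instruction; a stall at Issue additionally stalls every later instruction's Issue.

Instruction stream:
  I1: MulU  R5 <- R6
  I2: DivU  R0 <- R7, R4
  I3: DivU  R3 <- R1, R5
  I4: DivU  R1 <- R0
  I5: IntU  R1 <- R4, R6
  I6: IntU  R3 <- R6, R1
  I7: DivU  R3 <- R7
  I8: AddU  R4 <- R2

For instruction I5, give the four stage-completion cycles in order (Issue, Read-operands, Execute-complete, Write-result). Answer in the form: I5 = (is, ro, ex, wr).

I5 = (32, 33, 34, 35)

t=1  I1 issues→MulU
t=2  I1 reads · I2 issues→DivU
t=3  I2 reads
t=5  I1 exec-done
t=6  I1 writes R5
t=10  I2 exec-done
t=11  I2 writes R0
t=12  I3 issues→DivU
t=13  I3 reads
t=20  I3 exec-done
t=21  I3 writes R3
t=22  I4 issues→DivU
t=23  I4 reads
t=30  I4 exec-done
t=31  I4 writes R1
t=32  I5 issues→IntU
t=33  I5 reads
t=34  I5 exec-done
t=35  I5 writes R1
t=36  I6 issues→IntU
t=37  I6 reads
t=38  I6 exec-done
t=39  I6 writes R3
t=40  I7 issues→DivU
t=41  I7 reads · I8 issues→AddU
t=42  I8 reads
t=44  I8 exec-done
t=45  I8 writes R4
t=48  I7 exec-done
t=49  I7 writes R3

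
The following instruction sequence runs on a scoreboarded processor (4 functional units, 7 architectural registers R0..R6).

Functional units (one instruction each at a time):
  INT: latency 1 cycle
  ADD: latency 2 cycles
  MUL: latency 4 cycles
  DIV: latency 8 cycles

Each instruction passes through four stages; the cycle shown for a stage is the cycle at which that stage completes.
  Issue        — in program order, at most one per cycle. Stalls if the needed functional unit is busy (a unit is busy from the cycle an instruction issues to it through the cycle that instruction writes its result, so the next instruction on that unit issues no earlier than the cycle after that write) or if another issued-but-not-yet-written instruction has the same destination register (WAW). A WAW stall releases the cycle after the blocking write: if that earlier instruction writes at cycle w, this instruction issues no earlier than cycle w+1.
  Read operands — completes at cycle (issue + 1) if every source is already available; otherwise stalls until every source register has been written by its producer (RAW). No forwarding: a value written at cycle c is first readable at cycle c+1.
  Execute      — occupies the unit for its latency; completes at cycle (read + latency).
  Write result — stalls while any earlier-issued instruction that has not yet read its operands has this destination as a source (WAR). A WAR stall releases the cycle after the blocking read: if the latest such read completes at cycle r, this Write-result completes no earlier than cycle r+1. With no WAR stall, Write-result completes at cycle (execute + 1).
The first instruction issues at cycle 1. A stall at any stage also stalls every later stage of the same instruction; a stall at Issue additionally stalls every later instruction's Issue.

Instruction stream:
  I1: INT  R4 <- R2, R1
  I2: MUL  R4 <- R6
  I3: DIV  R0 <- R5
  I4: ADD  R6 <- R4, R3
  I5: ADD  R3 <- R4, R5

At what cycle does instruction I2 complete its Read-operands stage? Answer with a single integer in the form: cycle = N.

[I1] 1/2/3/4
[I2] 5/6/10/11  (WAW R4: wait I1 write@4)
[I3] 6/7/15/16
[I4] 7/12/14/15  (RAW R4: wait I2 write@11)
[I5] 16/17/19/20  (struct: ADD busy until I4 writes@15)

cycle = 6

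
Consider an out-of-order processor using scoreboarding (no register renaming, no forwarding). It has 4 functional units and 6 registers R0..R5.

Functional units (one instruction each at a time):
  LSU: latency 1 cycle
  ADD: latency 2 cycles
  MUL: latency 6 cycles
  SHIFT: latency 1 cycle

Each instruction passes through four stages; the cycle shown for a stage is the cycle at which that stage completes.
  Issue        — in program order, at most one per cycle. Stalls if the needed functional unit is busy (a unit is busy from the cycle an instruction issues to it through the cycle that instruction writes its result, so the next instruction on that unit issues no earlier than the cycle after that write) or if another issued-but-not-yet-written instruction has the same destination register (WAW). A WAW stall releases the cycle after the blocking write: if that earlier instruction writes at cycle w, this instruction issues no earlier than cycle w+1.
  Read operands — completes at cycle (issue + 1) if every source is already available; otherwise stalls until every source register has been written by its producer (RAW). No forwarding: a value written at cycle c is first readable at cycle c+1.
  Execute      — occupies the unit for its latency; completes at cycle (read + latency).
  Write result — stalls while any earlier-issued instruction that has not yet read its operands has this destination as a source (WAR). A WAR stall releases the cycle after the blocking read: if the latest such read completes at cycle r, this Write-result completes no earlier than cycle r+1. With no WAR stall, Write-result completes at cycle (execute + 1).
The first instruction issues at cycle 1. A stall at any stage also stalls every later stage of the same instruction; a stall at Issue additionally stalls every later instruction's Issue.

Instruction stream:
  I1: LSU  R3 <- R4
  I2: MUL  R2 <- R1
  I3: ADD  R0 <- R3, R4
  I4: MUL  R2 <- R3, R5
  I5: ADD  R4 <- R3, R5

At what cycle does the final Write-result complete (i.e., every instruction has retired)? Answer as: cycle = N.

cycle = 19

[I1] 1/2/3/4
[I2] 2/3/9/10
[I3] 3/5/7/8  (RAW R3: wait I1 write@4)
[I4] 11/12/18/19  (struct: MUL busy until I2 writes@10)
[I5] 12/13/15/16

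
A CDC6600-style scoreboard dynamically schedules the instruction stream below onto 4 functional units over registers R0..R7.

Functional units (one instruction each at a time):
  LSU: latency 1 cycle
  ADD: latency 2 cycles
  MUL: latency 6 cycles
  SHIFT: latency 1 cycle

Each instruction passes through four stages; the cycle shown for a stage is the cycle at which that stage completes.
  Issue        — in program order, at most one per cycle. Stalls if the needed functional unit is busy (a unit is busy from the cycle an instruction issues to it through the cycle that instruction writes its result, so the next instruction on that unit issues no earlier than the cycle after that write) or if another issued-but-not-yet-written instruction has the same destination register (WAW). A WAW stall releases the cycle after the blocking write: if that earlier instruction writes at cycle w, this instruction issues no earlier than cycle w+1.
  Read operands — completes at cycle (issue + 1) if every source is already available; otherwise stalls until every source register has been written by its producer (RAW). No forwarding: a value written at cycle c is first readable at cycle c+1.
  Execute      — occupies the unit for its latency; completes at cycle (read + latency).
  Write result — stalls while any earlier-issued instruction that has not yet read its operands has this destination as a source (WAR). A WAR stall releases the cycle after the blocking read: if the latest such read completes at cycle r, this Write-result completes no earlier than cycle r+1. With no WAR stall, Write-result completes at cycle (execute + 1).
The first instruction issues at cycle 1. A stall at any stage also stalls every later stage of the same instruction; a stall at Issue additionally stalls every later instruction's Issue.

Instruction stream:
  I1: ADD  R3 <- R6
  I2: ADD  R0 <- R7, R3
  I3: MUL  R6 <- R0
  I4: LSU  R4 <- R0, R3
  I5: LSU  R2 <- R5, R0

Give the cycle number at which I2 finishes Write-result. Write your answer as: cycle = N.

I1: IS=1 RO=2 EX=4 WR=5
I2: IS=6 RO=7 EX=9 WR=10  [struct: ADD busy until I1 writes@5]
I3: IS=7 RO=11 EX=17 WR=18  [RAW R0: wait I2 write@10]
I4: IS=8 RO=11 EX=12 WR=13  [RAW R0: wait I2 write@10]
I5: IS=14 RO=15 EX=16 WR=17  [struct: LSU busy until I4 writes@13]

cycle = 10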